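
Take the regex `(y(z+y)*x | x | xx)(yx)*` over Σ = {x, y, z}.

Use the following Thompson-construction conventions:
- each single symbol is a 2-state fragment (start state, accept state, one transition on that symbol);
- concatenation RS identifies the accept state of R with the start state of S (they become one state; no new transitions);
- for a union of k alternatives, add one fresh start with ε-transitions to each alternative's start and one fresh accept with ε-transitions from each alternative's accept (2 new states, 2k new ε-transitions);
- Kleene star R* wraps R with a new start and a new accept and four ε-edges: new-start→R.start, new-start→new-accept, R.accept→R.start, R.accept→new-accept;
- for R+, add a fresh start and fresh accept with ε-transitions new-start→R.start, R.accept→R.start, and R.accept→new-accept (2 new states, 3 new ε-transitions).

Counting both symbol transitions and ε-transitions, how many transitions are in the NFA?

Per subexpression:
Each of the 9 symbol leaves contributes 1 transition (1 symbol, 0 ε).
  z+ = 4 transitions (1 symbol, 3 ε)
  z+y = 5 transitions (2 symbol, 3 ε)
  (z+y)* = 9 transitions (2 symbol, 7 ε)
  y(z+y)*x = 11 transitions (4 symbol, 7 ε)
  xx = 2 transitions (2 symbol, 0 ε)
  y(z+y)*x | x | xx = 20 transitions (7 symbol, 13 ε)
  yx = 2 transitions (2 symbol, 0 ε)
  (yx)* = 6 transitions (2 symbol, 4 ε)
  (y(z+y)*x | x | xx)(yx)* = 26 transitions (9 symbol, 17 ε)

26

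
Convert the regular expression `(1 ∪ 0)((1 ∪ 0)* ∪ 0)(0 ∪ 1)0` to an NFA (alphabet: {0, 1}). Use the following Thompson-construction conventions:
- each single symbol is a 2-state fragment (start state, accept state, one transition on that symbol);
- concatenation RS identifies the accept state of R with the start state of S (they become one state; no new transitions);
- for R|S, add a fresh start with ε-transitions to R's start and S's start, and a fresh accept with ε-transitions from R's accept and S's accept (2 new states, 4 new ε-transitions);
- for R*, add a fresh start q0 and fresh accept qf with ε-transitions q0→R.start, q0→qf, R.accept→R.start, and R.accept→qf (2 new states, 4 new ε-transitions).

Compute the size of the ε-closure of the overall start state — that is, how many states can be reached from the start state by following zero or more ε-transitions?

Compute the ε-closure size of each fragment's start state recursively; a symbol fragment's start has no outgoing ε-edge, so its closure is just itself (size 1).
  1 ∪ 0 → |closure| = 1 + 1 + 1 = 3 (the new accept is not ε-reachable since no branch accepts ε)
  1 ∪ 0 → new start ε-reaches every alternative's start; none of them accept ε, so the new accept is not reached: |closure| = 1 + 1 + 1 = 3
  (1 ∪ 0)* → the star's fresh start ε-reaches both the body's start and the fresh accept: |closure| = 2 + 3 = 5
  (1 ∪ 0)* ∪ 0 → |closure| = 1 (new start) + (5 + 1) + 1 (new accept, since some branch ε-reaches its own accept) = 8
  0 ∪ 1 → |closure| = 1 + 1 + 1 = 3 (the new accept is not ε-reachable since no branch accepts ε)
  (1 ∪ 0)((1 ∪ 0)* ∪ 0)(0 ∪ 1)0 → |closure| equals the left operand's closure size = 3 (its accept is not ε-reachable, so the closure stops there)

3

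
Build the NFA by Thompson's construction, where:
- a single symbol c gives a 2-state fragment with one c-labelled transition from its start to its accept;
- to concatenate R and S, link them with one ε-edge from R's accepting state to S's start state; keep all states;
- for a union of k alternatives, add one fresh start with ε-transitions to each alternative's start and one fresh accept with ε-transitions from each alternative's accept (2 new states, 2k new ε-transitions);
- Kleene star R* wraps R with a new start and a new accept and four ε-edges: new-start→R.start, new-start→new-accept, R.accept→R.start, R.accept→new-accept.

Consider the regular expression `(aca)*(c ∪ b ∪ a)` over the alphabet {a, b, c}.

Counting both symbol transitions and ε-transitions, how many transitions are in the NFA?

19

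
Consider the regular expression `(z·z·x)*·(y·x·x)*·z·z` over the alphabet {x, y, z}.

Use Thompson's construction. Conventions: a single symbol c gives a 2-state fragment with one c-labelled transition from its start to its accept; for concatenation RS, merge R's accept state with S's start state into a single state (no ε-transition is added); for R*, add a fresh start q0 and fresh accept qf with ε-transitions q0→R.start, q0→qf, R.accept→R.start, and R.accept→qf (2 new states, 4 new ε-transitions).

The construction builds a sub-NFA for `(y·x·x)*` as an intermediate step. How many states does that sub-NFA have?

Fragment for `(y·x·x)*`:
Each of the 3 symbol leaves contributes a 2-state fragment.
  y·x·x — 4 states
  (y·x·x)* — 6 states

6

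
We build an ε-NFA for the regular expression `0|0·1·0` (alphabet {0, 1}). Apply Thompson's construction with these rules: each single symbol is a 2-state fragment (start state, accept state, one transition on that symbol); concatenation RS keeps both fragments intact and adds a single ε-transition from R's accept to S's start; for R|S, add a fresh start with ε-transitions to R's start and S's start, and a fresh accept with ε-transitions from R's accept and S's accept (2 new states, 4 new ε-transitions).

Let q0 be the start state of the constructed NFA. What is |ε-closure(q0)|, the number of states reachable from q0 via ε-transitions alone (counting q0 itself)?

3

Let C(F) = |ε-closure(F.start)| within fragment F, and note whether F accepts ε. Symbol fragments have C = 1 and do not accept ε. Then:
  0·1·0 : |ε-closure| equals the left operand's closure size = 1 (its accept is not ε-reachable, so the closure stops there)
  0|0·1·0 : |ε-closure| = 1 + 1 + 1 = 3 (the new accept is not ε-reachable since no branch accepts ε)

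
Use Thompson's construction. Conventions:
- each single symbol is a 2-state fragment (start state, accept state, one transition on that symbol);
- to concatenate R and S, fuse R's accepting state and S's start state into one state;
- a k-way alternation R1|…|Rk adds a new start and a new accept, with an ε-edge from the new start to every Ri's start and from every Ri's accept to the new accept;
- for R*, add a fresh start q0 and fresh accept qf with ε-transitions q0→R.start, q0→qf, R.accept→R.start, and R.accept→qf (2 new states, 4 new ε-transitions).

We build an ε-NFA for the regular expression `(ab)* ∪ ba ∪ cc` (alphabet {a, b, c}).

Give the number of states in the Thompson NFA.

Bottom-up over the parse tree:
Each of the 6 symbol leaves contributes a 2-state fragment.
  ab → 3 states
  (ab)* → 5 states
  ba → 3 states
  cc → 3 states
  (ab)* ∪ ba ∪ cc → 13 states

13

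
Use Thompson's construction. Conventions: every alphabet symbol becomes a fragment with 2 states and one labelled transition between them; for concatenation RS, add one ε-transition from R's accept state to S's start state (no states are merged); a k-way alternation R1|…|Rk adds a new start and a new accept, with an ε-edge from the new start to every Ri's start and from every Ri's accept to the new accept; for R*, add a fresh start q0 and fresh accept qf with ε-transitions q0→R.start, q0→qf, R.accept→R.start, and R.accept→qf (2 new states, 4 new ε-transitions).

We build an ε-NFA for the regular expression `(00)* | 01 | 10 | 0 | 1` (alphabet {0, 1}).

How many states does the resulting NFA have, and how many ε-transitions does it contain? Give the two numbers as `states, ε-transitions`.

By structural recursion:
Each of the 8 symbol leaves contributes 2 states and 0 ε-transitions.
  00 — 4 states, 1 ε-transition
  (00)* — 6 states, 5 ε-transitions
  01 — 4 states, 1 ε-transition
  10 — 4 states, 1 ε-transition
  (00)* | 01 | 10 | 0 | 1 — 20 states, 17 ε-transitions

20, 17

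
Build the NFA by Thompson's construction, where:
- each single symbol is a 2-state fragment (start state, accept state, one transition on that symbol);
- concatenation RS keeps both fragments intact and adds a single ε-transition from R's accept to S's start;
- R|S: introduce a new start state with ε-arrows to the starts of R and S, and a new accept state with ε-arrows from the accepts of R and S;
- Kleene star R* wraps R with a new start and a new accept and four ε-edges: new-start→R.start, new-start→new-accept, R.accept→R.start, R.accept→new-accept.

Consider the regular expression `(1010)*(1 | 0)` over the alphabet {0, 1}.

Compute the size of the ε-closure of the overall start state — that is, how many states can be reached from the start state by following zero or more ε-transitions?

Let C(F) = |ε-closure(F.start)| within fragment F, and note whether F accepts ε. Symbol fragments have C = 1 and do not accept ε. Then:
  1010 → |closure| equals the left operand's closure size = 1 (its accept is not ε-reachable, so the closure stops there)
  (1010)* → new start has ε-edges to the inner start and to the new accept, so |closure| = 2 + 1 = 3
  1 | 0 → |closure| = 1 + 1 + 1 = 3 (the new accept is not ε-reachable since no branch accepts ε)
  (1010)*(1 | 0) → the left operand accepts ε, so the closure extends into the next operand (via the concat ε-link); |closure| = 3 + 3 = 6

6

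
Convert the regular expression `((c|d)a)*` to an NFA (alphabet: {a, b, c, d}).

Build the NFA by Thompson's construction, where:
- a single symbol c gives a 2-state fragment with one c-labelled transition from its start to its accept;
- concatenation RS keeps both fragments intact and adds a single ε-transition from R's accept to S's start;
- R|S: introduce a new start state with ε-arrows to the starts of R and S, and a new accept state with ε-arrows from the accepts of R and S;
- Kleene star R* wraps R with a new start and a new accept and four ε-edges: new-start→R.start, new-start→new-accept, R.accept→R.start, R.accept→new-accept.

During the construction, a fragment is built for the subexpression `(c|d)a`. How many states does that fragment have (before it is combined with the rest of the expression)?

Fragment for `(c|d)a`:
Each of the 3 symbol leaves contributes a 2-state fragment.
  c|d : 6 states
  (c|d)a : 8 states

8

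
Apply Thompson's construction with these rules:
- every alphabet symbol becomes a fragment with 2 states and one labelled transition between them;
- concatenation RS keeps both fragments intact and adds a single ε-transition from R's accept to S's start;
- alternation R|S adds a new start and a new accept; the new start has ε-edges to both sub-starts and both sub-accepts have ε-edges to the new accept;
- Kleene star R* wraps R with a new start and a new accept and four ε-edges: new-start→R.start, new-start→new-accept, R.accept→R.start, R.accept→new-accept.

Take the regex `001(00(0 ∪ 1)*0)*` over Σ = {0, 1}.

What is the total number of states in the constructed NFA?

By structural recursion:
Each of the 8 symbol leaves contributes a 2-state fragment.
  0 ∪ 1 → 6 states
  (0 ∪ 1)* → 8 states
  00(0 ∪ 1)*0 → 14 states
  (00(0 ∪ 1)*0)* → 16 states
  001(00(0 ∪ 1)*0)* → 22 states

22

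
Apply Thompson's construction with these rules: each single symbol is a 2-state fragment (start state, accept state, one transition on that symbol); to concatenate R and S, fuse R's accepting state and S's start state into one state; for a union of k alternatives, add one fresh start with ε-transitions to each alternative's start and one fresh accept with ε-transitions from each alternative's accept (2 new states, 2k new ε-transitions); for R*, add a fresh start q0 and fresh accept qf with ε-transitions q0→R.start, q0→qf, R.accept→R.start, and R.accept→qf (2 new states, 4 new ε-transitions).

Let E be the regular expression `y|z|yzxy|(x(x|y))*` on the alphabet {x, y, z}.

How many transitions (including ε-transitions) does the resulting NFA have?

25

Bottom-up over the parse tree:
Each of the 9 symbol leaves contributes 1 transition (1 symbol, 0 ε).
  yzxy — 4 transitions (4 symbol, 0 ε)
  x|y — 6 transitions (2 symbol, 4 ε)
  x(x|y) — 7 transitions (3 symbol, 4 ε)
  (x(x|y))* — 11 transitions (3 symbol, 8 ε)
  y|z|yzxy|(x(x|y))* — 25 transitions (9 symbol, 16 ε)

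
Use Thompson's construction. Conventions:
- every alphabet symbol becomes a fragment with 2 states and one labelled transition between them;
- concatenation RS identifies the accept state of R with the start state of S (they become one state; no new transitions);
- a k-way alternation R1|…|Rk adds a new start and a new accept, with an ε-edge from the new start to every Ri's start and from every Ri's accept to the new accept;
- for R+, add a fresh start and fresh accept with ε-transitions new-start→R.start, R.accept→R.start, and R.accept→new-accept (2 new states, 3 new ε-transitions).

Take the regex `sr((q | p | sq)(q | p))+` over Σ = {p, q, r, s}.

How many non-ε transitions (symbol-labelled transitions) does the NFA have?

8

Bottom-up over the parse tree:
Each of the 8 symbol leaves contributes exactly 1 symbol transition.
  sq = 2 symbol transitions
  q | p | sq = 4 symbol transitions
  q | p = 2 symbol transitions
  (q | p | sq)(q | p) = 6 symbol transitions
  ((q | p | sq)(q | p))+ = 6 symbol transitions
  sr((q | p | sq)(q | p))+ = 8 symbol transitions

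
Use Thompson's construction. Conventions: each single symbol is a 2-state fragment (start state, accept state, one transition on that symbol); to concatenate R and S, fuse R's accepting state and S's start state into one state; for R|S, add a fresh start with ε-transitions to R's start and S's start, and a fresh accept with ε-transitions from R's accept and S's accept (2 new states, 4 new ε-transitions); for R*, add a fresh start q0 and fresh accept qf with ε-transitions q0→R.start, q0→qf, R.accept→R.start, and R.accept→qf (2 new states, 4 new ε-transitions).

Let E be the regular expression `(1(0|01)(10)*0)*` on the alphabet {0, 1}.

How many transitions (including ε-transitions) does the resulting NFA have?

19

Bottom-up over the parse tree:
Each of the 7 symbol leaves contributes 1 transition (1 symbol, 0 ε).
  01 — 2 transitions (2 symbol, 0 ε)
  0|01 — 7 transitions (3 symbol, 4 ε)
  10 — 2 transitions (2 symbol, 0 ε)
  (10)* — 6 transitions (2 symbol, 4 ε)
  1(0|01)(10)*0 — 15 transitions (7 symbol, 8 ε)
  (1(0|01)(10)*0)* — 19 transitions (7 symbol, 12 ε)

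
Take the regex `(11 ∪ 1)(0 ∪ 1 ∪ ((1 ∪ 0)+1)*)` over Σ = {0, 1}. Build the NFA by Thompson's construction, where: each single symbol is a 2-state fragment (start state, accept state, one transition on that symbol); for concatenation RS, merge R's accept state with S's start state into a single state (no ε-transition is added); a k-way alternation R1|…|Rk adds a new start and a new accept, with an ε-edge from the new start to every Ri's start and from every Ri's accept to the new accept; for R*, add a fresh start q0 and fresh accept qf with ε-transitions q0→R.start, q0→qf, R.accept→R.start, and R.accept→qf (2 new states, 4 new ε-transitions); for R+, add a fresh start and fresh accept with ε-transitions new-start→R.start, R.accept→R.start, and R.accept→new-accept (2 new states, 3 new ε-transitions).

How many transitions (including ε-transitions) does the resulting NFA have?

29

Recursing over subexpressions:
Each of the 8 symbol leaves contributes 1 transition (1 symbol, 0 ε).
  11 — 2 transitions (2 symbol, 0 ε)
  11 ∪ 1 — 7 transitions (3 symbol, 4 ε)
  1 ∪ 0 — 6 transitions (2 symbol, 4 ε)
  (1 ∪ 0)+ — 9 transitions (2 symbol, 7 ε)
  (1 ∪ 0)+1 — 10 transitions (3 symbol, 7 ε)
  ((1 ∪ 0)+1)* — 14 transitions (3 symbol, 11 ε)
  0 ∪ 1 ∪ ((1 ∪ 0)+1)* — 22 transitions (5 symbol, 17 ε)
  (11 ∪ 1)(0 ∪ 1 ∪ ((1 ∪ 0)+1)*) — 29 transitions (8 symbol, 21 ε)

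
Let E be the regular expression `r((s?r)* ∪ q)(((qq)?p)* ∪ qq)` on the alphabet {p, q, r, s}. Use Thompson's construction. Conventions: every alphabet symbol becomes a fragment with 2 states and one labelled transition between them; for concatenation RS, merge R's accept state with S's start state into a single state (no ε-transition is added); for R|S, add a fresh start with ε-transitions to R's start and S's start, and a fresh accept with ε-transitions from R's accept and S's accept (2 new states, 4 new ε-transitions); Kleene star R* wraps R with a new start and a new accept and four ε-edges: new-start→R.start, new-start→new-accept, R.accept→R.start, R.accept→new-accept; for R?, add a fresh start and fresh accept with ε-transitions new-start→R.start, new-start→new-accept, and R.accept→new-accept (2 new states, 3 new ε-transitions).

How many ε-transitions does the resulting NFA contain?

22

Building bottom-up:
Each of the 9 symbol leaves contributes 0 ε-transitions.
  s? → 3 ε-transitions
  s?r → 3 ε-transitions
  (s?r)* → 7 ε-transitions
  (s?r)* ∪ q → 11 ε-transitions
  qq → 0 ε-transitions
  (qq)? → 3 ε-transitions
  (qq)?p → 3 ε-transitions
  ((qq)?p)* → 7 ε-transitions
  qq → 0 ε-transitions
  ((qq)?p)* ∪ qq → 11 ε-transitions
  r((s?r)* ∪ q)(((qq)?p)* ∪ qq) → 22 ε-transitions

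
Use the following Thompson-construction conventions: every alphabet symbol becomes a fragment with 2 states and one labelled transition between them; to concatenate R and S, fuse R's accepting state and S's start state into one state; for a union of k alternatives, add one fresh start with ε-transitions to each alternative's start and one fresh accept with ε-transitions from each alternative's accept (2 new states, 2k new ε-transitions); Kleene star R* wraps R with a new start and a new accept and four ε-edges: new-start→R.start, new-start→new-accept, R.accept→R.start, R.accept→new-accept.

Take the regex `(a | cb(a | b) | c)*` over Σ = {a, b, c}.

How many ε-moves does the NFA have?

Building bottom-up:
Each of the 6 symbol leaves contributes 0 ε-transitions.
  a | b : 4 ε-transitions
  cb(a | b) : 4 ε-transitions
  a | cb(a | b) | c : 10 ε-transitions
  (a | cb(a | b) | c)* : 14 ε-transitions

14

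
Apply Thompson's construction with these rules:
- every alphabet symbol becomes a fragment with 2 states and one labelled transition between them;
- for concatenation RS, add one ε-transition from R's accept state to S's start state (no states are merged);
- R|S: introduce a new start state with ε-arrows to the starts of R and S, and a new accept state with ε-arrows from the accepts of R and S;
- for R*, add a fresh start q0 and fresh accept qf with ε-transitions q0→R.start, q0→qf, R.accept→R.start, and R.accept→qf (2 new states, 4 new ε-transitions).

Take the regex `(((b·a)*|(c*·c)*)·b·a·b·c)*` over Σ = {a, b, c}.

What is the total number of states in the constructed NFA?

26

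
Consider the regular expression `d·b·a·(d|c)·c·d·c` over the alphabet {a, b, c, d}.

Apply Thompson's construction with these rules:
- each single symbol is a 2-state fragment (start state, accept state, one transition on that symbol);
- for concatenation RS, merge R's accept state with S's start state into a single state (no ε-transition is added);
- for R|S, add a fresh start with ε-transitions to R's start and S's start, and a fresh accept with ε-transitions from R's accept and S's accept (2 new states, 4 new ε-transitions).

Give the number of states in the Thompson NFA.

12

Building bottom-up:
Each of the 8 symbol leaves contributes a 2-state fragment.
  d|c = 6 states
  d·b·a·(d|c)·c·d·c = 12 states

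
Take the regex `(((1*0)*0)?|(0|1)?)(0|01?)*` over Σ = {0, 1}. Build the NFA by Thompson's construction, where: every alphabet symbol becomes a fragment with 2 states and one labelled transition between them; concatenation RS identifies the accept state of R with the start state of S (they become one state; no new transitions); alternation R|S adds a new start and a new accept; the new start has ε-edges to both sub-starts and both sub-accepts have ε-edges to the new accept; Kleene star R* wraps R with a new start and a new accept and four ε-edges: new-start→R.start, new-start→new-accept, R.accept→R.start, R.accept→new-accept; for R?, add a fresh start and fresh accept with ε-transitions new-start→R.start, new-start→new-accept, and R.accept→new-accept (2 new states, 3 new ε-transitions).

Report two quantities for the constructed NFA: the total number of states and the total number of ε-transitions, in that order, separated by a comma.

Bottom-up over the parse tree:
Each of the 8 symbol leaves contributes 2 states and 0 ε-transitions.
  1* : 4 states, 4 ε-transitions
  1*0 : 5 states, 4 ε-transitions
  (1*0)* : 7 states, 8 ε-transitions
  (1*0)*0 : 8 states, 8 ε-transitions
  ((1*0)*0)? : 10 states, 11 ε-transitions
  0|1 : 6 states, 4 ε-transitions
  (0|1)? : 8 states, 7 ε-transitions
  ((1*0)*0)?|(0|1)? : 20 states, 22 ε-transitions
  1? : 4 states, 3 ε-transitions
  01? : 5 states, 3 ε-transitions
  0|01? : 9 states, 7 ε-transitions
  (0|01?)* : 11 states, 11 ε-transitions
  (((1*0)*0)?|(0|1)?)(0|01?)* : 30 states, 33 ε-transitions

30, 33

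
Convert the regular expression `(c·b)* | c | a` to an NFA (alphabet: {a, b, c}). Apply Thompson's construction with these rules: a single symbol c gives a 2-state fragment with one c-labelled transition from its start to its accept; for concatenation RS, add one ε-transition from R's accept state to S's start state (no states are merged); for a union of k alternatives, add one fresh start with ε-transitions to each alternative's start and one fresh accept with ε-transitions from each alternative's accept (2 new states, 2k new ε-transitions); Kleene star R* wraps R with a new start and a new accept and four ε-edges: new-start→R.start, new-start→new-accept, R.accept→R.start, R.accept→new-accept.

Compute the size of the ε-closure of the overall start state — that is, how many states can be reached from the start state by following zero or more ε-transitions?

Let C(F) = |ε-closure(F.start)| within fragment F, and note whether F accepts ε. Symbol fragments have C = 1 and do not accept ε. Then:
  c·b : same as the first factor's closure: |ε-closure| = 1
  (c·b)* : |ε-closure| = 1 (new start) + 1 (body) + 1 (new accept) = 3
  (c·b)* | c | a : |ε-closure| = 1 (new start) + (3 + 1 + 1) + 1 (new accept, since some branch ε-reaches its own accept) = 7

7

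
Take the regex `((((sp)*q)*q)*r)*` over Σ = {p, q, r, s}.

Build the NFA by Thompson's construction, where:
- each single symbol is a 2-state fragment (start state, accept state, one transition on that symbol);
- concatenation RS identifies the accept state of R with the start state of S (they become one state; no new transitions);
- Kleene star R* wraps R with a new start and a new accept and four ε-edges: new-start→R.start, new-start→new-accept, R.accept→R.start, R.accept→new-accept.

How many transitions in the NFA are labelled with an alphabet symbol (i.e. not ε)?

Bottom-up over the parse tree:
Each of the 5 symbol leaves contributes exactly 1 symbol transition.
  sp → 2 symbol transitions
  (sp)* → 2 symbol transitions
  (sp)*q → 3 symbol transitions
  ((sp)*q)* → 3 symbol transitions
  ((sp)*q)*q → 4 symbol transitions
  (((sp)*q)*q)* → 4 symbol transitions
  (((sp)*q)*q)*r → 5 symbol transitions
  ((((sp)*q)*q)*r)* → 5 symbol transitions

5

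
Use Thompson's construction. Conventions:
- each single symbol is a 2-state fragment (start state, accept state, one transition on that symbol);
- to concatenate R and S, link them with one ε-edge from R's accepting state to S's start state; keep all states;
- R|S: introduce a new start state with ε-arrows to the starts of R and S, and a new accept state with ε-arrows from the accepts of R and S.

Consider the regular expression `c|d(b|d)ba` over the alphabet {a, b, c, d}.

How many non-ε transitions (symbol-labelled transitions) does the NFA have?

Per subexpression:
Each of the 6 symbol leaves contributes exactly 1 symbol transition.
  b|d — 2 symbol transitions
  d(b|d)ba — 5 symbol transitions
  c|d(b|d)ba — 6 symbol transitions

6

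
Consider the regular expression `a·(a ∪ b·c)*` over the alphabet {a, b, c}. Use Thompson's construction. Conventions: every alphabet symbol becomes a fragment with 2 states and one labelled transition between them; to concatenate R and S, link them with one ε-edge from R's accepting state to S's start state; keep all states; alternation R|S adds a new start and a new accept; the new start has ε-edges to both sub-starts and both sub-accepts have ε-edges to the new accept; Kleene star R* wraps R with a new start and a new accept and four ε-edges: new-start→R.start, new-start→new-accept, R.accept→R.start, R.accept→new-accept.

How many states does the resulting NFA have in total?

Building bottom-up:
Each of the 4 symbol leaves contributes a 2-state fragment.
  b·c = 4 states
  a ∪ b·c = 8 states
  (a ∪ b·c)* = 10 states
  a·(a ∪ b·c)* = 12 states

12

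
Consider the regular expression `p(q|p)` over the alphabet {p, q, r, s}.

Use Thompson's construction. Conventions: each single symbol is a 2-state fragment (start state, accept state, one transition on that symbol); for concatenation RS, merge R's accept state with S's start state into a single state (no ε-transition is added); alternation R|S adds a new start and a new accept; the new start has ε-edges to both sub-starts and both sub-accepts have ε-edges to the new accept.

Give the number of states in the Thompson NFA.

By structural recursion:
Each of the 3 symbol leaves contributes a 2-state fragment.
  q|p = 6 states
  p(q|p) = 7 states

7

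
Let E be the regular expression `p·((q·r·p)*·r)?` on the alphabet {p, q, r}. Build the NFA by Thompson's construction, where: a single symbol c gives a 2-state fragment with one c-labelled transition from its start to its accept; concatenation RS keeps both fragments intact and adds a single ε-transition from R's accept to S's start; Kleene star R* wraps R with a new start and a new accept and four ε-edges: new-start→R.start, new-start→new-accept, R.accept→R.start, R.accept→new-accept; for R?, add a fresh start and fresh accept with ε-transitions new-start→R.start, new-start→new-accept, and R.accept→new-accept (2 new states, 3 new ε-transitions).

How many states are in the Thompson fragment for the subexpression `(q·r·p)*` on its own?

Fragment for `(q·r·p)*`:
Each of the 3 symbol leaves contributes a 2-state fragment.
  q·r·p → 6 states
  (q·r·p)* → 8 states

8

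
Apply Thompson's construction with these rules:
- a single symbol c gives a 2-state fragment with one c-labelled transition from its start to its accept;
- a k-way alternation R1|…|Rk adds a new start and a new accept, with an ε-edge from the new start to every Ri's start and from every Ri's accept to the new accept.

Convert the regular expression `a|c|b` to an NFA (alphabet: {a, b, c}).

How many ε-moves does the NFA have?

Bottom-up over the parse tree:
Each of the 3 symbol leaves contributes 0 ε-transitions.
  a|c|b : 6 ε-transitions

6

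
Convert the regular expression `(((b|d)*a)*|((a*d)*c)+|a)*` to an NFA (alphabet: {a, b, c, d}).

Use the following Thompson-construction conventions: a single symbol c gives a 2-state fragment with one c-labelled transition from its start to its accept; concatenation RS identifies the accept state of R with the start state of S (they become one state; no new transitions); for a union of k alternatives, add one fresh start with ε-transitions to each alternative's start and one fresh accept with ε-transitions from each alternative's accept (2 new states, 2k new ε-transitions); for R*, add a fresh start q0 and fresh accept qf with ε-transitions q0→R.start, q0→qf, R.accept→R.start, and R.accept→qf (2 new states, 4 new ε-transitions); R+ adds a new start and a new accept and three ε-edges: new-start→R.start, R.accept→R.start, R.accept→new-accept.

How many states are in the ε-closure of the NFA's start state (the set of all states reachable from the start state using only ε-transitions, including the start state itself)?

18

Work bottom-up. For each fragment F, track |ε-closure(F.start)| and whether F's accept lies in that closure (i.e. whether F accepts ε). A single-symbol fragment has closure size 1 and does not accept ε.
  b|d — new start ε-reaches every alternative's start; none of them accept ε, so the new accept is not reached: C = 1 + 1 + 1 = 3
  (b|d)* — C = 1 (new start) + 3 (body) + 1 (new accept) = 5
  (b|d)*a — the left operand accepts ε, so the closure extends into the next operand (the shared merged state is already counted); C = 5 + (1−1) = 5
  ((b|d)*a)* — new start has ε-edges to the inner start and to the new accept, so C = 2 + 5 = 7
  a* — the star's fresh start ε-reaches both the body's start and the fresh accept: C = 2 + 1 = 3
  a*d — C = 3 + (1−1) = 3 (closure spills across the concat boundary because the left factor accepts ε)
  (a*d)* — new start has ε-edges to the inner start and to the new accept, so C = 2 + 3 = 5
  (a*d)*c — C = 5 + (1−1) = 5 (closure spills across the concat boundary because the left factor accepts ε)
  ((a*d)*c)+ — new start ε-reaches only the body's start; the new accept needs a symbol first: C = 1 + 5 = 6
  ((b|d)*a)*|((a*d)*c)+|a — new start ε-reaches every alternative's start; at least one alternative accepts ε, so the union's new accept is reached too: C = 1 + 7 + 6 + 1 + 1 = 16
  (((b|d)*a)*|((a*d)*c)+|a)* — new start has ε-edges to the inner start and to the new accept, so C = 2 + 16 = 18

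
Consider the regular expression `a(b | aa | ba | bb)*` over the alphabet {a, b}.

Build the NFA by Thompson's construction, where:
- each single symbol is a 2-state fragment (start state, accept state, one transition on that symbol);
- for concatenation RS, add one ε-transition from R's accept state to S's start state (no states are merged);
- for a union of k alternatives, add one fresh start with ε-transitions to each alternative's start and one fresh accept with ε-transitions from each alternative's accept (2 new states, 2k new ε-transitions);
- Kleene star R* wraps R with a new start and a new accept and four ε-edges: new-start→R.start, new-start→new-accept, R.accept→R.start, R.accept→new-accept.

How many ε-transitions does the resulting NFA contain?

Building bottom-up:
Each of the 8 symbol leaves contributes 0 ε-transitions.
  aa : 1 ε-transition
  ba : 1 ε-transition
  bb : 1 ε-transition
  b | aa | ba | bb : 11 ε-transitions
  (b | aa | ba | bb)* : 15 ε-transitions
  a(b | aa | ba | bb)* : 16 ε-transitions

16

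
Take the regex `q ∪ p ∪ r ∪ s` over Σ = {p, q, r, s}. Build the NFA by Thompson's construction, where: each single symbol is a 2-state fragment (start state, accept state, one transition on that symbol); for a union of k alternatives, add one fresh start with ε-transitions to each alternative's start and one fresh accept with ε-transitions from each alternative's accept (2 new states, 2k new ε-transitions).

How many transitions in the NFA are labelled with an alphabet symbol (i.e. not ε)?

4

By structural recursion:
Each of the 4 symbol leaves contributes exactly 1 symbol transition.
  q ∪ p ∪ r ∪ s = 4 symbol transitions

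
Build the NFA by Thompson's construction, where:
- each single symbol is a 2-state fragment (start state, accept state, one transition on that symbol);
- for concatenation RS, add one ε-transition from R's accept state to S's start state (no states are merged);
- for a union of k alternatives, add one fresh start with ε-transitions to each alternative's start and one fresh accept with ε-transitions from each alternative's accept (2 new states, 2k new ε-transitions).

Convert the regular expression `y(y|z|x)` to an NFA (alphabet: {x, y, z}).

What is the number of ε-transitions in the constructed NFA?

Building bottom-up:
Each of the 4 symbol leaves contributes 0 ε-transitions.
  y|z|x → 6 ε-transitions
  y(y|z|x) → 7 ε-transitions

7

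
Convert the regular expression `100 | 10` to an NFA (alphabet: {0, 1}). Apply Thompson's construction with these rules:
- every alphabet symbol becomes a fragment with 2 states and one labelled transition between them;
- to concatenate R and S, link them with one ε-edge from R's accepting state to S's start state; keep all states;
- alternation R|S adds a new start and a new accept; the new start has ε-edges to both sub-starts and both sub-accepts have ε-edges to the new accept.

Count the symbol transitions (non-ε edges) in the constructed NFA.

Per subexpression:
Each of the 5 symbol leaves contributes exactly 1 symbol transition.
  100 → 3 symbol transitions
  10 → 2 symbol transitions
  100 | 10 → 5 symbol transitions

5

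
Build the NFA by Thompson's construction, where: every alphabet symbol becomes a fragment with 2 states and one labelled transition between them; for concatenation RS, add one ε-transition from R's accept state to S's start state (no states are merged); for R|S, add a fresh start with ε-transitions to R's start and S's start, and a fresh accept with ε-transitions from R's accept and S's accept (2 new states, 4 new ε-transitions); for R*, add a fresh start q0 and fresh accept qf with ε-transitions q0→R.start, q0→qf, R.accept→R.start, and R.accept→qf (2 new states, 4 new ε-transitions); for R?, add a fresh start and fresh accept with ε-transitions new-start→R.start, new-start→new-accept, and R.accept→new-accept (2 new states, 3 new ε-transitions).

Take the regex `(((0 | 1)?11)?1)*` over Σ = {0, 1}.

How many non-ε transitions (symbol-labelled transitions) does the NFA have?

5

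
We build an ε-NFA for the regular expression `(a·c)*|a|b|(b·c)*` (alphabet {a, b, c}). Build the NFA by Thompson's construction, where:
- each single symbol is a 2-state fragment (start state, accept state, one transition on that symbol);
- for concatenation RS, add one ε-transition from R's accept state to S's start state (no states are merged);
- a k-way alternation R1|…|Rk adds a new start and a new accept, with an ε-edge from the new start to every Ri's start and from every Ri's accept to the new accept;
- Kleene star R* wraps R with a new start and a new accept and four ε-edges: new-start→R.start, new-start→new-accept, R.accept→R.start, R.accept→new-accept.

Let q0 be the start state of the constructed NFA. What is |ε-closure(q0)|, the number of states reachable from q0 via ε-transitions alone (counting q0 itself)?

Work bottom-up. For each fragment F, track |ε-closure(F.start)| and whether F's accept lies in that closure (i.e. whether F accepts ε). A single-symbol fragment has closure size 1 and does not accept ε.
  a·c → |ε-closure| equals the left operand's closure size = 1 (its accept is not ε-reachable, so the closure stops there)
  (a·c)* → the star's fresh start ε-reaches both the body's start and the fresh accept: |ε-closure| = 2 + 1 = 3
  b·c → |ε-closure| equals the left operand's closure size = 1 (its accept is not ε-reachable, so the closure stops there)
  (b·c)* → |ε-closure| = 1 (new start) + 1 (body) + 1 (new accept) = 3
  (a·c)*|a|b|(b·c)* → new start ε-reaches every alternative's start; at least one alternative accepts ε, so the union's new accept is reached too: |ε-closure| = 1 + 3 + 1 + 1 + 3 + 1 = 10

10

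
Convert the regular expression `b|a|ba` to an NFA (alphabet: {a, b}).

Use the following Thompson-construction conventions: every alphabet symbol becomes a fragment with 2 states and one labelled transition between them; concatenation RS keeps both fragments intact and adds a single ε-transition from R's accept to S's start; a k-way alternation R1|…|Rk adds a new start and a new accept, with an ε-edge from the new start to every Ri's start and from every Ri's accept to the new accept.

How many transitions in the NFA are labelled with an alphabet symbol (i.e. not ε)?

4

Per subexpression:
Each of the 4 symbol leaves contributes exactly 1 symbol transition.
  ba — 2 symbol transitions
  b|a|ba — 4 symbol transitions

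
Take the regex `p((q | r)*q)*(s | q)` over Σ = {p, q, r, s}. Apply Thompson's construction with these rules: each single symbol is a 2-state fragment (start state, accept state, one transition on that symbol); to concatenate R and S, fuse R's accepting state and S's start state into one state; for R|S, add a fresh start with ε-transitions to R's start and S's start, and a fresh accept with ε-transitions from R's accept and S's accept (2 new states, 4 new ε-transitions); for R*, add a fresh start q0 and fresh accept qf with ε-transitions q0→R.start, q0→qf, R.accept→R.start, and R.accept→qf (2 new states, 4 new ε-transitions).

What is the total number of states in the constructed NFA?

Bottom-up over the parse tree:
Each of the 6 symbol leaves contributes a 2-state fragment.
  q | r → 6 states
  (q | r)* → 8 states
  (q | r)*q → 9 states
  ((q | r)*q)* → 11 states
  s | q → 6 states
  p((q | r)*q)*(s | q) → 17 states

17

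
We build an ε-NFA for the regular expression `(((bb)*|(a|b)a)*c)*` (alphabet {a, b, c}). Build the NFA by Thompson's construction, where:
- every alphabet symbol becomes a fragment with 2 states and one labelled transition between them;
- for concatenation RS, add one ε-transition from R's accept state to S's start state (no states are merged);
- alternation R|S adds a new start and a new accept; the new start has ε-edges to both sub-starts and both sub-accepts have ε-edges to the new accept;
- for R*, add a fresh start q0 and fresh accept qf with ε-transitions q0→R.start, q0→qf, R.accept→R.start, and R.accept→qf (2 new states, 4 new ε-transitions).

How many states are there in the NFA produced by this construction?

22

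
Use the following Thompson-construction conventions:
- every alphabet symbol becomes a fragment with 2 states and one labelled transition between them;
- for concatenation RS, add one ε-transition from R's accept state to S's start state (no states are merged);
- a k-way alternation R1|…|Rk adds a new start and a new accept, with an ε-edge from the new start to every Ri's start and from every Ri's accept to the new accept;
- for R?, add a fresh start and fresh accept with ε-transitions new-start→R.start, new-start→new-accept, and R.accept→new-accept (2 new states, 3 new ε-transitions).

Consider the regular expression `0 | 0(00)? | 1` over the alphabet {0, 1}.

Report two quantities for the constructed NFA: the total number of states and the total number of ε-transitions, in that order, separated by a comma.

14, 11

Recursing over subexpressions:
Each of the 5 symbol leaves contributes 2 states and 0 ε-transitions.
  00 — 4 states, 1 ε-transition
  (00)? — 6 states, 4 ε-transitions
  0(00)? — 8 states, 5 ε-transitions
  0 | 0(00)? | 1 — 14 states, 11 ε-transitions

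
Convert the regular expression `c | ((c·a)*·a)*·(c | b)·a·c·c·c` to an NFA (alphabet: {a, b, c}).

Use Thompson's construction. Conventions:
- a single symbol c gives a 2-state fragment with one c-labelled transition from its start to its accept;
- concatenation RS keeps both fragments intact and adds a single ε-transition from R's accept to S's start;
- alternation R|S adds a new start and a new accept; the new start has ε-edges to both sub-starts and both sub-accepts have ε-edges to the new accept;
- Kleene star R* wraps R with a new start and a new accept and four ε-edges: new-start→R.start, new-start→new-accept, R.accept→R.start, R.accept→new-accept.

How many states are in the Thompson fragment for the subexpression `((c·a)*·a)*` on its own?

10

Fragment for `((c·a)*·a)*`:
Each of the 3 symbol leaves contributes a 2-state fragment.
  c·a = 4 states
  (c·a)* = 6 states
  (c·a)*·a = 8 states
  ((c·a)*·a)* = 10 states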